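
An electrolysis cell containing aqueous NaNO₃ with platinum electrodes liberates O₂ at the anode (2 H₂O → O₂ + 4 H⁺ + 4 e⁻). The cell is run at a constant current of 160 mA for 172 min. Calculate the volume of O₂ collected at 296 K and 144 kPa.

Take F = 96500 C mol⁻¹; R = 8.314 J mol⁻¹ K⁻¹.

Q = I·t = 0.1600 A × 10320 s = 1651 C.
n(e⁻) = Q/F = 1651 / 96500 = 0.01711 mol.
4 electrons are transferred per O₂ molecule, so n(O₂) = 0.01711 / 4 = 0.004278 mol.
V = nRT/P = (0.004278 × 8.314 × 296) / (144 × 10³ Pa) = 7.31 × 10⁻⁵ m³ = 0.0731 L.

0.0731 L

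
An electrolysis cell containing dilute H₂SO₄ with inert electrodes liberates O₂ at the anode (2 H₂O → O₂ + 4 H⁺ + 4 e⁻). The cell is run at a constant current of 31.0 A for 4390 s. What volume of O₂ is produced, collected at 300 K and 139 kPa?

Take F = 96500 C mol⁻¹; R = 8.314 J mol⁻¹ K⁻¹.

6.33 L

Q = I·t = 31.00 A × 4390.0 s = 136100 C.
n(e⁻) = Q/F = 136100 / 96500 = 1.410 mol.
4 electrons are transferred per O₂ molecule, so n(O₂) = 1.410 / 4 = 0.3526 mol.
V = nRT/P = (0.3526 × 8.314 × 300) / (139 × 10³ Pa) = 0.00633 m³ = 6.33 L.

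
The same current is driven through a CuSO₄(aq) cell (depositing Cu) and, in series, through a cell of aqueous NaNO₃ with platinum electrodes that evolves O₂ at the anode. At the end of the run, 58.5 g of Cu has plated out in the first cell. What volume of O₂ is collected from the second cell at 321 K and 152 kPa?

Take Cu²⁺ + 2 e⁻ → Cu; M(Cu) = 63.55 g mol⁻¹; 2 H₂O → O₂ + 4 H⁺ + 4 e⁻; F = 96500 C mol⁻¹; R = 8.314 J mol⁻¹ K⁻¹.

n(Cu) = 58.5 / 63.55 = 0.9205 mol, so n(e⁻) = 2 × 0.9205 = 1.841 mol.
The cells are in series, so the same 1.841 mol of electrons passes through the second cell.
2 H₂O → O₂ + 4 H⁺ + 4 e⁻ — 4 mol e⁻ per mol O₂, so n(O₂) = 1.841/4 = 0.4603 mol.
V = nRT/P = (0.4603 × 8.314 × 321) / (152 × 10³) = 0.00808 m³ = 8.08 L.

8.08 L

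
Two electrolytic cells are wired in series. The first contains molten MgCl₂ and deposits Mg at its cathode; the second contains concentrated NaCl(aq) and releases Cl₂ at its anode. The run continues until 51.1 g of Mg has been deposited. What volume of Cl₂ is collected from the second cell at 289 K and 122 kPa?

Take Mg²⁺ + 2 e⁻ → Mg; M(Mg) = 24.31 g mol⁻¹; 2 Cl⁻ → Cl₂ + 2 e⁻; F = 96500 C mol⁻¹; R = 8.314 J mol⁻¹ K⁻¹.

41.4 L

n(Mg) = 51.1 / 24.31 = 2.102 mol, so n(e⁻) = 2 × 2.102 = 4.204 mol.
The cells are in series, so the same 4.204 mol of electrons passes through the second cell.
2 Cl⁻ → Cl₂ + 2 e⁻ — 2 mol e⁻ per mol Cl₂, so n(Cl₂) = 4.204/2 = 2.102 mol.
V = nRT/P = (2.102 × 8.314 × 289) / (122 × 10³) = 0.0414 m³ = 41.4 L.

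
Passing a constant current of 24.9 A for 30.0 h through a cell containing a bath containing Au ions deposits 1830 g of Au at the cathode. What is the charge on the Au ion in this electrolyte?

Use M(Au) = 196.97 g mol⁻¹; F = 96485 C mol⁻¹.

+3

Q = I·t = 24.90 A × 108000 s = 2689000 C, so n(e⁻) = 2689000/96485 = 27.87 mol.
n(Au) deposited = 1830 / 196.97 = 9.291 mol.
Electrons per atom = n(e⁻)/n(Au) = 27.87 / 9.291 = 3.00 ≈ 3, so the ion is Au³⁺.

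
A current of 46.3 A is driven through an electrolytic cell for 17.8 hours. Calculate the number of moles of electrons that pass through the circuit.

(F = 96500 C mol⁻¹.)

30.7 mol

Q = I·t = 46.30 A × 64080 s = 2967000 C.
n(e⁻) = Q/F = 2967000 / 96500 = 30.7 mol.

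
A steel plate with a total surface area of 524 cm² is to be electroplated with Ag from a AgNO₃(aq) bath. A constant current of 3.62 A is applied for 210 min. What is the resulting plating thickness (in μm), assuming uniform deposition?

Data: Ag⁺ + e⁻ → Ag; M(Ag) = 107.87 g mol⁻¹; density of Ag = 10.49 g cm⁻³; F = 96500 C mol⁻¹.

Q = I·t = 3.620 × 12600 = 45610 C; n(e⁻) = 0.4727 mol.
n(Ag) = n(e⁻)/1 = 0.4727 mol, so m = 0.4727 × 107.87 = 50.99 g.
Volume = m/ρ = 50.99 / 10.49 = 4.860 cm³.
Thickness = V/A = 4.860 / 524 = 0.00928 cm = 92.8 μm.

92.8 μm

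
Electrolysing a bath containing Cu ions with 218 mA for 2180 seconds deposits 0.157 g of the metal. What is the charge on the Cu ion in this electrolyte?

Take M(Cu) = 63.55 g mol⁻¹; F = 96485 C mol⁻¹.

Q = I·t = 0.2180 A × 2180.0 s = 475.2 C, so n(e⁻) = 475.2/96485 = 0.004926 mol.
n(Cu) deposited = 0.157 / 63.55 = 0.002470 mol.
Electrons per atom = n(e⁻)/n(Cu) = 0.004926 / 0.002470 = 1.99 ≈ 2, so the ion is Cu²⁺.

+2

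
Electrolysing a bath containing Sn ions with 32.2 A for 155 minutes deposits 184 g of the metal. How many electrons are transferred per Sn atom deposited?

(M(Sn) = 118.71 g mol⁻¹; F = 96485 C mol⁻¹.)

2

Q = I·t = 32.20 A × 9300.0 s = 299500 C, so n(e⁻) = 299500/96485 = 3.104 mol.
n(Sn) deposited = 184 / 118.71 = 1.550 mol.
Electrons per atom = n(e⁻)/n(Sn) = 3.104 / 1.550 = 2.00 ≈ 2, so the ion is Sn²⁺.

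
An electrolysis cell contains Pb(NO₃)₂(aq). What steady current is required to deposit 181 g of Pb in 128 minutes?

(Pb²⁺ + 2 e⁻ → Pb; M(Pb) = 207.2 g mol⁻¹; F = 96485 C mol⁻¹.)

n(Pb) = 181 / 207.2 = 0.8736 mol.
n(e⁻) = 2 × 0.8736 = 1.747 mol.
Q = n(e⁻)·F = 1.747 × 96485 = 168600 C.
I = Q/t = 168600 / 7680.0 s = 21.9 A.

21.9 A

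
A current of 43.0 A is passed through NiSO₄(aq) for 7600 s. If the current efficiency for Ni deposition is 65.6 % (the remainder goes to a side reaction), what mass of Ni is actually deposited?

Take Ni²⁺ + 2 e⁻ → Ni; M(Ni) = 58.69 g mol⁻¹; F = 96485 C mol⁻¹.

65.2 g

Q = I·t = 43.00 × 7600.0 = 326800 C.
n(e⁻) = 326800/96485 = 3.387 mol; theoretically n(Ni) = 3.387/2 = 1.694 mol, m_theo = 99.39 g.
At 65.6 % efficiency, m_actual = 0.656 × 99.39 = 65.2 g.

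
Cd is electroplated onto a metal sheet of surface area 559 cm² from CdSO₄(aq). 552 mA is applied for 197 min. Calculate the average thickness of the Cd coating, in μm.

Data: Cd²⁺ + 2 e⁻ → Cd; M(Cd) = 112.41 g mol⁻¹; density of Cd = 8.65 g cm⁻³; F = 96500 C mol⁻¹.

7.86 μm

Q = I·t = 0.5520 × 11820 = 6525 C; n(e⁻) = 0.06761 mol.
n(Cd) = n(e⁻)/2 = 0.03381 mol, so m = 0.03381 × 112.41 = 3.800 g.
Volume = m/ρ = 3.800 / 8.65 = 0.4393 cm³.
Thickness = V/A = 0.4393 / 559 = 7.86 × 10⁻⁴ cm = 7.86 μm.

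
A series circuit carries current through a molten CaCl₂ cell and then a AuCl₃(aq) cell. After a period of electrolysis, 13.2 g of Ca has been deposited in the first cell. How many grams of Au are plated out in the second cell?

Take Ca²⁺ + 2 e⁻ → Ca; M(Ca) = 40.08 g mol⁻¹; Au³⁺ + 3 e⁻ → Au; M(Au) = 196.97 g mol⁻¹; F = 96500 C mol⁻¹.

n(Ca) = 13.2 / 40.08 = 0.3293 mol.
Since Ca²⁺ + 2 e⁻ → Ca, n(e⁻) passed = 2 × 0.3293 = 0.6587 mol.
Cells in series carry the same charge, so the same 0.6587 mol of electrons passes through cell 2.
Au³⁺ + 3 e⁻ → Au, so n(Au) = 0.6587 / 3 = 0.2196 mol.
m(Au) = 0.2196 × 196.97 = 43.2 g.

43.2 g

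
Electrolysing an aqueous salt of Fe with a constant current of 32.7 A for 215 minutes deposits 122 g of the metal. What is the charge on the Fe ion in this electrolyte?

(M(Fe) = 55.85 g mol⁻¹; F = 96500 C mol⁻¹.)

Q = I·t = 32.70 A × 12900 s = 421800 C, so n(e⁻) = 421800/96500 = 4.371 mol.
n(Fe) deposited = 122 / 55.85 = 2.184 mol.
Electrons per atom = n(e⁻)/n(Fe) = 4.371 / 2.184 = 2.00 ≈ 2, so the ion is Fe²⁺.

+2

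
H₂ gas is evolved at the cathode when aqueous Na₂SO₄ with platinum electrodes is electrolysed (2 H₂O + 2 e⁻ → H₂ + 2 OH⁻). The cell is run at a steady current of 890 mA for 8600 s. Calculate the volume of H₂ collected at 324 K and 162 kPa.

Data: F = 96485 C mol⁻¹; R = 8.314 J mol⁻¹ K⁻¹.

0.660 L

Q = I·t = 0.8900 A × 8600.0 s = 7654 C.
n(e⁻) = Q/F = 7654 / 96485 = 0.07933 mol.
2 electrons are transferred per H₂ molecule, so n(H₂) = 0.07933 / 2 = 0.03966 mol.
V = nRT/P = (0.03966 × 8.314 × 324) / (162 × 10³ Pa) = 6.60 × 10⁻⁴ m³ = 0.660 L.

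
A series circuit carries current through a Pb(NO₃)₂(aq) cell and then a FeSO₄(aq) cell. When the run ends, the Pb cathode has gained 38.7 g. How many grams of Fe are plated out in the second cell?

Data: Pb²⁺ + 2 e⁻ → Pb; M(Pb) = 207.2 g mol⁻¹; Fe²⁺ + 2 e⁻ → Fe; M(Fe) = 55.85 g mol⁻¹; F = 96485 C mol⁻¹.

10.4 g

n(Pb) = 38.7 / 207.2 = 0.1868 mol.
Since Pb²⁺ + 2 e⁻ → Pb, n(e⁻) passed = 2 × 0.1868 = 0.3736 mol.
Cells in series carry the same charge, so the same 0.3736 mol of electrons passes through cell 2.
Fe²⁺ + 2 e⁻ → Fe, so n(Fe) = 0.3736 / 2 = 0.1868 mol.
m(Fe) = 0.1868 × 55.85 = 10.4 g.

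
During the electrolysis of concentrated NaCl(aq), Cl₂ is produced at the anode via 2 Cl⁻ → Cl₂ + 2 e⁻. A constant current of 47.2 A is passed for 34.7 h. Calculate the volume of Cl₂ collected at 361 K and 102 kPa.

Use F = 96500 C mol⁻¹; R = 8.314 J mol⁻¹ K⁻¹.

899 L

Q = I·t = 47.20 A × 124920 s = 5896000 C.
n(e⁻) = Q/F = 5896000 / 96500 = 61.10 mol.
2 electrons are transferred per Cl₂ molecule, so n(Cl₂) = 61.10 / 2 = 30.55 mol.
V = nRT/P = (30.55 × 8.314 × 361) / (102 × 10³ Pa) = 0.899 m³ = 899 L.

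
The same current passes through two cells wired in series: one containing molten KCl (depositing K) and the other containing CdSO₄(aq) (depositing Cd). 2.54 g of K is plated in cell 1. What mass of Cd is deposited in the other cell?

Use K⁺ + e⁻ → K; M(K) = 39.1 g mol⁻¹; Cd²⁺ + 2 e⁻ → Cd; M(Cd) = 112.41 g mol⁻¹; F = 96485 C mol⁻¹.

3.65 g

n(K) = 2.54 / 39.1 = 0.06496 mol.
Since K⁺ + e⁻ → K, n(e⁻) passed = 1 × 0.06496 = 0.06496 mol.
Cells in series carry the same charge, so the same 0.06496 mol of electrons passes through cell 2.
Cd²⁺ + 2 e⁻ → Cd, so n(Cd) = 0.06496 / 2 = 0.03248 mol.
m(Cd) = 0.03248 × 112.41 = 3.65 g.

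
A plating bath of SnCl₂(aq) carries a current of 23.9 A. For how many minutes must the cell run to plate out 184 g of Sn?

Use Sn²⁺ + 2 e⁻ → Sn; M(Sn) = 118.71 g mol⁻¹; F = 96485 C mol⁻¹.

209 min

n(Sn) = m/M = 184 / 118.71 = 1.550 mol.
Each Sn atom requires 2 electrons, so n(e⁻) = 2 × 1.550 = 3.100 mol.
Q = n(e⁻)·F = 3.100 × 96485 = 299100 C.
t = Q/I = 299100 / 23.90 A = 12510 s = 209 min.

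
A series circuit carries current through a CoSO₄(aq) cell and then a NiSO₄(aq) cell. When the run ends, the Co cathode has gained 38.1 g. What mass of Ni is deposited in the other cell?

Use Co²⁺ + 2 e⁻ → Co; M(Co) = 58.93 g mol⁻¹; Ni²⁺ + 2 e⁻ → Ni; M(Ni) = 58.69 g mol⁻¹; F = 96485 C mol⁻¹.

37.9 g

n(Co) = 38.1 / 58.93 = 0.6465 mol.
Since Co²⁺ + 2 e⁻ → Co, n(e⁻) passed = 2 × 0.6465 = 1.293 mol.
Cells in series carry the same charge, so the same 1.293 mol of electrons passes through cell 2.
Ni²⁺ + 2 e⁻ → Ni, so n(Ni) = 1.293 / 2 = 0.6465 mol.
m(Ni) = 0.6465 × 58.69 = 37.9 g.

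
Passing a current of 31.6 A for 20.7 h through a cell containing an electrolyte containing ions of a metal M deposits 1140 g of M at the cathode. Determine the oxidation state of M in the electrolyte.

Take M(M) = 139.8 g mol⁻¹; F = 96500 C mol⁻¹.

Q = I·t = 31.60 A × 74520 s = 2355000 C, so n(e⁻) = 2355000/96500 = 24.40 mol.
n(M) deposited = 1140 / 139.8 = 8.155 mol.
Electrons per atom = n(e⁻)/n(M) = 24.40 / 8.155 = 2.99 ≈ 3, so the ion is M³⁺.

+3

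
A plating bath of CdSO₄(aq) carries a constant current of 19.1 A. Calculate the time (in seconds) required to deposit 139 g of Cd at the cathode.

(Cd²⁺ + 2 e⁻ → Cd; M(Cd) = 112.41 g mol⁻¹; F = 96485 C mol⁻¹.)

12500 s

n(Cd) = m/M = 139 / 112.41 = 1.237 mol.
Each Cd atom requires 2 electrons, so n(e⁻) = 2 × 1.237 = 2.473 mol.
Q = n(e⁻)·F = 2.473 × 96485 = 238600 C.
t = Q/I = 238600 / 19.10 A = 12490 s.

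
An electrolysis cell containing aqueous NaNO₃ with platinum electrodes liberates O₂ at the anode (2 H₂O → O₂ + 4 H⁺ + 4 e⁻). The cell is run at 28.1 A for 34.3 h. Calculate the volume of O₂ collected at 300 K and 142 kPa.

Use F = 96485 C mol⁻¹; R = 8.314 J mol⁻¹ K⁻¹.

158 L

Q = I·t = 28.10 A × 123480 s = 3470000 C.
n(e⁻) = Q/F = 3470000 / 96485 = 35.96 mol.
4 electrons are transferred per O₂ molecule, so n(O₂) = 35.96 / 4 = 8.990 mol.
V = nRT/P = (8.990 × 8.314 × 300) / (142 × 10³ Pa) = 0.158 m³ = 158 L.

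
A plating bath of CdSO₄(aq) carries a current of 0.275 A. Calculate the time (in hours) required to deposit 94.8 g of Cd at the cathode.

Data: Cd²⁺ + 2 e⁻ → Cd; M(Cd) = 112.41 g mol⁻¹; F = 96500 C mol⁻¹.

n(Cd) = m/M = 94.8 / 112.41 = 0.8433 mol.
Each Cd atom requires 2 electrons, so n(e⁻) = 2 × 0.8433 = 1.687 mol.
Q = n(e⁻)·F = 1.687 × 96500 = 162800 C.
t = Q/I = 162800 / 0.2750 A = 591900 s = 164 h.

164 h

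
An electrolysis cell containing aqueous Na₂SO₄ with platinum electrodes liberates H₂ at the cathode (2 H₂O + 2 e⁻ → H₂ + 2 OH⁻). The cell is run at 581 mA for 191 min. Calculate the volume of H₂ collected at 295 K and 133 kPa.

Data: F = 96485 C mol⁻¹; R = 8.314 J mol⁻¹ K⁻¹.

0.636 L

Q = I·t = 0.5810 A × 11460 s = 6658 C.
n(e⁻) = Q/F = 6658 / 96485 = 0.06901 mol.
2 electrons are transferred per H₂ molecule, so n(H₂) = 0.06901 / 2 = 0.03450 mol.
V = nRT/P = (0.03450 × 8.314 × 295) / (133 × 10³ Pa) = 6.36 × 10⁻⁴ m³ = 0.636 L.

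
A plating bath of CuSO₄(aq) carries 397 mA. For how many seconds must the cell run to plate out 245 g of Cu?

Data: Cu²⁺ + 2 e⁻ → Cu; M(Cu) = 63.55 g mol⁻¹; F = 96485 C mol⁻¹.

1.87 × 10⁶ s

n(Cu) = m/M = 245 / 63.55 = 3.855 mol.
Each Cu atom requires 2 electrons, so n(e⁻) = 2 × 3.855 = 7.710 mol.
Q = n(e⁻)·F = 7.710 × 96485 = 743900 C.
t = Q/I = 743900 / 0.3970 A = 1874000 s.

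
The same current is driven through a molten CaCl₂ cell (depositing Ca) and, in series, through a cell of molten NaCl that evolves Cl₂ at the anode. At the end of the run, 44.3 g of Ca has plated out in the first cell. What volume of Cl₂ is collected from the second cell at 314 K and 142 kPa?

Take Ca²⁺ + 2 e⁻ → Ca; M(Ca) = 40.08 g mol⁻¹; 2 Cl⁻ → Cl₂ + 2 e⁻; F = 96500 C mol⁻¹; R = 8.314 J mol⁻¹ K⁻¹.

n(Ca) = 44.3 / 40.08 = 1.105 mol, so n(e⁻) = 2 × 1.105 = 2.211 mol.
The cells are in series, so the same 2.211 mol of electrons passes through the second cell.
2 Cl⁻ → Cl₂ + 2 e⁻ — 2 mol e⁻ per mol Cl₂, so n(Cl₂) = 2.211/2 = 1.105 mol.
V = nRT/P = (1.105 × 8.314 × 314) / (142 × 10³) = 0.0203 m³ = 20.3 L.

20.3 L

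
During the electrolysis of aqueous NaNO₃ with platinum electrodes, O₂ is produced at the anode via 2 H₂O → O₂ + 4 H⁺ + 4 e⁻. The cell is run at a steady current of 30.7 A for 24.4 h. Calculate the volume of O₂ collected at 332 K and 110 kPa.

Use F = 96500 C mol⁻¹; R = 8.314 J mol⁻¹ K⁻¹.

Q = I·t = 30.70 A × 87840 s = 2697000 C.
n(e⁻) = Q/F = 2697000 / 96500 = 27.94 mol.
4 electrons are transferred per O₂ molecule, so n(O₂) = 27.94 / 4 = 6.986 mol.
V = nRT/P = (6.986 × 8.314 × 332) / (110 × 10³ Pa) = 0.175 m³ = 175 L.

175 L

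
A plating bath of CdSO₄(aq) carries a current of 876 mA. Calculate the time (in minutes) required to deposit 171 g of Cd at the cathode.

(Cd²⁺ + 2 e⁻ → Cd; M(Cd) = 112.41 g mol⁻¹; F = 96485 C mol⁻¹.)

5590 min

n(Cd) = m/M = 171 / 112.41 = 1.521 mol.
Each Cd atom requires 2 electrons, so n(e⁻) = 2 × 1.521 = 3.042 mol.
Q = n(e⁻)·F = 3.042 × 96485 = 293500 C.
t = Q/I = 293500 / 0.8760 A = 335100 s = 5590 min.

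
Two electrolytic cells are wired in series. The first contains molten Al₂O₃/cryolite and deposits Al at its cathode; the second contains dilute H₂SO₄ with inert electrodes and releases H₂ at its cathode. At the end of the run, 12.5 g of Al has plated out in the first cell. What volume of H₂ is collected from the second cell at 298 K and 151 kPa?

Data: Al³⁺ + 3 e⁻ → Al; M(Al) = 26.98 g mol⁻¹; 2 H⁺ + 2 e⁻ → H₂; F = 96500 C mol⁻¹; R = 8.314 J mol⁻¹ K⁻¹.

n(Al) = 12.5 / 26.98 = 0.4633 mol, so n(e⁻) = 3 × 0.4633 = 1.390 mol.
The cells are in series, so the same 1.390 mol of electrons passes through the second cell.
2 H⁺ + 2 e⁻ → H₂ — 2 mol e⁻ per mol H₂, so n(H₂) = 1.390/2 = 0.6950 mol.
V = nRT/P = (0.6950 × 8.314 × 298) / (151 × 10³) = 0.0114 m³ = 11.4 L.

11.4 L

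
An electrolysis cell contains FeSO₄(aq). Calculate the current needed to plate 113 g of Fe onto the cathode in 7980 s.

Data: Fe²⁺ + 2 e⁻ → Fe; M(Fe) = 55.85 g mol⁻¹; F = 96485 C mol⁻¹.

48.9 A

n(Fe) = 113 / 55.85 = 2.023 mol.
n(e⁻) = 2 × 2.023 = 4.047 mol.
Q = n(e⁻)·F = 4.047 × 96485 = 390400 C.
I = Q/t = 390400 / 7980.0 s = 48.9 A.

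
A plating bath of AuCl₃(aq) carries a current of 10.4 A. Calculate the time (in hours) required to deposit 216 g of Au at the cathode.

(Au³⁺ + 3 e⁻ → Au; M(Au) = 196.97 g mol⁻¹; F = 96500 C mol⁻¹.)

n(Au) = m/M = 216 / 196.97 = 1.097 mol.
Each Au atom requires 3 electrons, so n(e⁻) = 3 × 1.097 = 3.290 mol.
Q = n(e⁻)·F = 3.290 × 96500 = 317500 C.
t = Q/I = 317500 / 10.40 A = 30530 s = 8.48 h.

8.48 h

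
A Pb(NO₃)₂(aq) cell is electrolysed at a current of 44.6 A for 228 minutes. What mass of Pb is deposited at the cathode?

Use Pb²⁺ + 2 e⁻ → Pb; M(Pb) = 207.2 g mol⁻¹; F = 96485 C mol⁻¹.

Q = I·t = 44.60 A × 13680 s = 610100 C.
n(e⁻) = Q/F = 610100 / 96485 = 6.324 mol.
Pb²⁺ + 2 e⁻ → Pb, so n(Pb) = n(e⁻)/2 = 3.162 mol.
m = n·M = 3.162 × 207.2 = 655 g.

655 g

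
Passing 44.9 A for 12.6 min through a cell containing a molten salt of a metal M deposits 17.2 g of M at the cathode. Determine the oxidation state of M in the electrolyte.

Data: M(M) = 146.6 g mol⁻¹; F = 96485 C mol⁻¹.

+3

Q = I·t = 44.90 A × 756.00 s = 33940 C, so n(e⁻) = 33940/96485 = 0.3518 mol.
n(M) deposited = 17.2 / 146.6 = 0.1173 mol.
Electrons per atom = n(e⁻)/n(M) = 0.3518 / 0.1173 = 3.00 ≈ 3, so the ion is M³⁺.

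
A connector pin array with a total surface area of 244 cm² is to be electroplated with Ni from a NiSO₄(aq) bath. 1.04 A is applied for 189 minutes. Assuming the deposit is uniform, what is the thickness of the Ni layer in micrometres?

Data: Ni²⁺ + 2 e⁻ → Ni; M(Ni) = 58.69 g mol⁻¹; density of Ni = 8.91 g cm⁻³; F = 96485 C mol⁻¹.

16.5 μm

Q = I·t = 1.040 × 11340 = 11790 C; n(e⁻) = 0.1222 mol.
n(Ni) = n(e⁻)/2 = 0.06112 mol, so m = 0.06112 × 58.69 = 3.587 g.
Volume = m/ρ = 3.587 / 8.91 = 0.4026 cm³.
Thickness = V/A = 0.4026 / 244 = 0.00165 cm = 16.5 μm.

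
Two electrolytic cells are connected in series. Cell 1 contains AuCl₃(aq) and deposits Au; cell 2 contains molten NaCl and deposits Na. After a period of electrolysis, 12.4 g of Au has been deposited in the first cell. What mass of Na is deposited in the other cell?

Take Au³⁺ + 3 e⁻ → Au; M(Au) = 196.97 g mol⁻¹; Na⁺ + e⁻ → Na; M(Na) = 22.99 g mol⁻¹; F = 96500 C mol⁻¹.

4.34 g

n(Au) = 12.4 / 196.97 = 0.06295 mol.
Since Au³⁺ + 3 e⁻ → Au, n(e⁻) passed = 3 × 0.06295 = 0.1889 mol.
Cells in series carry the same charge, so the same 0.1889 mol of electrons passes through cell 2.
Na⁺ + e⁻ → Na, so n(Na) = 0.1889 / 1 = 0.1889 mol.
m(Na) = 0.1889 × 22.99 = 4.34 g.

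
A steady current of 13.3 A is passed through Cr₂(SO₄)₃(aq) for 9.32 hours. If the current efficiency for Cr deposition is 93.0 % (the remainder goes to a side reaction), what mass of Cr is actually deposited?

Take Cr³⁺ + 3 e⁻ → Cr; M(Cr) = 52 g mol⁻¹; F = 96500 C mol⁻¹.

Q = I·t = 13.30 × 33552 = 446200 C.
n(e⁻) = 446200/96500 = 4.624 mol; theoretically n(Cr) = 4.624/3 = 1.541 mol, m_theo = 80.15 g.
At 93.0 % efficiency, m_actual = 0.930 × 80.15 = 74.5 g.

74.5 g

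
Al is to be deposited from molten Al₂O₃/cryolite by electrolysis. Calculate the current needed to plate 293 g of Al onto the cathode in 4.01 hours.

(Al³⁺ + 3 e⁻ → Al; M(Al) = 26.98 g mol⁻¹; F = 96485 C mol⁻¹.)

218 A

n(Al) = 293 / 26.98 = 10.86 mol.
n(e⁻) = 3 × 10.86 = 32.58 mol.
Q = n(e⁻)·F = 32.58 × 96485 = 3143000 C.
I = Q/t = 3143000 / 14436 s = 218 A.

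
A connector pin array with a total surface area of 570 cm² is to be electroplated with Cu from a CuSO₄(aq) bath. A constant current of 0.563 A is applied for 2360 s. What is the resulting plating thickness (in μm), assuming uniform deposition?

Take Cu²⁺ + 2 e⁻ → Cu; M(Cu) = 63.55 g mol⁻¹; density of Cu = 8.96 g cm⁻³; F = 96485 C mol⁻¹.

Q = I·t = 0.5630 × 2360.0 = 1329 C; n(e⁻) = 0.01377 mol.
n(Cu) = n(e⁻)/2 = 0.006885 mol, so m = 0.006885 × 63.55 = 0.4376 g.
Volume = m/ρ = 0.4376 / 8.96 = 0.04884 cm³.
Thickness = V/A = 0.04884 / 570 = 8.57 × 10⁻⁵ cm = 0.857 μm.

0.857 μm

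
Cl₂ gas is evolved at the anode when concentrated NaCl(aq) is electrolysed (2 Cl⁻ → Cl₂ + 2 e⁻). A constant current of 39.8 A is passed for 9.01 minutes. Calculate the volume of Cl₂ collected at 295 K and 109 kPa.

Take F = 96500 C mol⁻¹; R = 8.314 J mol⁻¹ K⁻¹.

Q = I·t = 39.80 A × 540.60 s = 21520 C.
n(e⁻) = Q/F = 21520 / 96500 = 0.2230 mol.
2 electrons are transferred per Cl₂ molecule, so n(Cl₂) = 0.2230 / 2 = 0.1115 mol.
V = nRT/P = (0.1115 × 8.314 × 295) / (109 × 10³ Pa) = 0.00251 m³ = 2.51 L.

2.51 L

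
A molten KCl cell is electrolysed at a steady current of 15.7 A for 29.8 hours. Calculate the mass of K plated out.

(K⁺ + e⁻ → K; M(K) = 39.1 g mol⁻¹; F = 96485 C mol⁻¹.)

Q = I·t = 15.70 A × 107280 s = 1684000 C.
n(e⁻) = Q/F = 1684000 / 96485 = 17.46 mol.
K⁺ + e⁻ → K, so n(K) = n(e⁻)/1 = 17.46 mol.
m = n·M = 17.46 × 39.1 = 683 g.

683 g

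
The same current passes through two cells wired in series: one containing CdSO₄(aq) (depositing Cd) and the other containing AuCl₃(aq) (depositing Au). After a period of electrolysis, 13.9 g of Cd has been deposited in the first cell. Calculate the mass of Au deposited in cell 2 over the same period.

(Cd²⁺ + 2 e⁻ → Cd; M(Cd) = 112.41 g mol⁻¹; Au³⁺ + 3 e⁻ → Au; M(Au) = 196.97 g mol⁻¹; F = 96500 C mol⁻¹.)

16.2 g

n(Cd) = 13.9 / 112.41 = 0.1237 mol.
Since Cd²⁺ + 2 e⁻ → Cd, n(e⁻) passed = 2 × 0.1237 = 0.2473 mol.
Cells in series carry the same charge, so the same 0.2473 mol of electrons passes through cell 2.
Au³⁺ + 3 e⁻ → Au, so n(Au) = 0.2473 / 3 = 0.08244 mol.
m(Au) = 0.08244 × 196.97 = 16.2 g.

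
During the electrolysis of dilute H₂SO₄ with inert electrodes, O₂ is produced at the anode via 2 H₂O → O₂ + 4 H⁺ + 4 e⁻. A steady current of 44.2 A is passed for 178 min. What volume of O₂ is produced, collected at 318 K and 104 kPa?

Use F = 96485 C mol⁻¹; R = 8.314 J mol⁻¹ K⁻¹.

31.1 L

Q = I·t = 44.20 A × 10680 s = 472100 C.
n(e⁻) = Q/F = 472100 / 96485 = 4.893 mol.
4 electrons are transferred per O₂ molecule, so n(O₂) = 4.893 / 4 = 1.223 mol.
V = nRT/P = (1.223 × 8.314 × 318) / (104 × 10³ Pa) = 0.0311 m³ = 31.1 L.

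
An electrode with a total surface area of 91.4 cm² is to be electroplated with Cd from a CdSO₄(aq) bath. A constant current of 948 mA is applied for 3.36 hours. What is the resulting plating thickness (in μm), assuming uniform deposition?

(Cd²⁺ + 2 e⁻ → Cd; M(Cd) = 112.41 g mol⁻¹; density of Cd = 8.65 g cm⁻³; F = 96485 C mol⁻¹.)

84.5 μm

Q = I·t = 0.9480 × 12096 = 11470 C; n(e⁻) = 0.1188 mol.
n(Cd) = n(e⁻)/2 = 0.05942 mol, so m = 0.05942 × 112.41 = 6.680 g.
Volume = m/ρ = 6.680 / 8.65 = 0.7722 cm³.
Thickness = V/A = 0.7722 / 91.4 = 0.00845 cm = 84.5 μm.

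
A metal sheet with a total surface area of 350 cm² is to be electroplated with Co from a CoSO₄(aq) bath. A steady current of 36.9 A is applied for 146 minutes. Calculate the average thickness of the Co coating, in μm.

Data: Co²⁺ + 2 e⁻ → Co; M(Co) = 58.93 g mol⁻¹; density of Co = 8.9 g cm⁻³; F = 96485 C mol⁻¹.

Q = I·t = 36.90 × 8760.0 = 323200 C; n(e⁻) = 3.350 mol.
n(Co) = n(e⁻)/2 = 1.675 mol, so m = 1.675 × 58.93 = 98.71 g.
Volume = m/ρ = 98.71 / 8.9 = 11.09 cm³.
Thickness = V/A = 11.09 / 350 = 0.0317 cm = 317 μm.

317 μm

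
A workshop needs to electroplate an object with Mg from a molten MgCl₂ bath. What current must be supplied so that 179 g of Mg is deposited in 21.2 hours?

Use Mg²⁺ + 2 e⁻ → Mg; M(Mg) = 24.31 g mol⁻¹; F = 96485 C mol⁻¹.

n(Mg) = 179 / 24.31 = 7.363 mol.
n(e⁻) = 2 × 7.363 = 14.73 mol.
Q = n(e⁻)·F = 14.73 × 96485 = 1421000 C.
I = Q/t = 1421000 / 76320 s = 18.6 A.

18.6 A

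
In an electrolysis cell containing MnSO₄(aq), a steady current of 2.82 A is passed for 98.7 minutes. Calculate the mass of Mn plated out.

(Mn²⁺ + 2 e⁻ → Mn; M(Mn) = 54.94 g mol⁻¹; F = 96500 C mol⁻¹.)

Q = I·t = 2.820 A × 5922.0 s = 16700 C.
n(e⁻) = Q/F = 16700 / 96500 = 0.1731 mol.
Mn²⁺ + 2 e⁻ → Mn, so n(Mn) = n(e⁻)/2 = 0.08653 mol.
m = n·M = 0.08653 × 54.94 = 4.75 g.

4.75 g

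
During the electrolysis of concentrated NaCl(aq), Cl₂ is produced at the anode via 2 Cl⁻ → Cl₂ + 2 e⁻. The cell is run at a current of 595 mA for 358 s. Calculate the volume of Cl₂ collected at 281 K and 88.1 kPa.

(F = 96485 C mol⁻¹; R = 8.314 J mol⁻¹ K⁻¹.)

Q = I·t = 0.5950 A × 358.00 s = 213.0 C.
n(e⁻) = Q/F = 213.0 / 96485 = 0.002208 mol.
2 electrons are transferred per Cl₂ molecule, so n(Cl₂) = 0.002208 / 2 = 0.001104 mol.
V = nRT/P = (0.001104 × 8.314 × 281) / (88.1 × 10³ Pa) = 2.93 × 10⁻⁵ m³ = 0.0293 L.

0.0293 L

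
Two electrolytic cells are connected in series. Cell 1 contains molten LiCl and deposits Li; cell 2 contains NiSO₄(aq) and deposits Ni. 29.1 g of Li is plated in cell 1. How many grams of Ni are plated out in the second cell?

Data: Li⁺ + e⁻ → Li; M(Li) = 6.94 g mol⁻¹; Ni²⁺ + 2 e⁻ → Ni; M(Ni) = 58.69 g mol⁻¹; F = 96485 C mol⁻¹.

n(Li) = 29.1 / 6.94 = 4.193 mol.
Since Li⁺ + e⁻ → Li, n(e⁻) passed = 1 × 4.193 = 4.193 mol.
Cells in series carry the same charge, so the same 4.193 mol of electrons passes through cell 2.
Ni²⁺ + 2 e⁻ → Ni, so n(Ni) = 4.193 / 2 = 2.097 mol.
m(Ni) = 2.097 × 58.69 = 123 g.

123 g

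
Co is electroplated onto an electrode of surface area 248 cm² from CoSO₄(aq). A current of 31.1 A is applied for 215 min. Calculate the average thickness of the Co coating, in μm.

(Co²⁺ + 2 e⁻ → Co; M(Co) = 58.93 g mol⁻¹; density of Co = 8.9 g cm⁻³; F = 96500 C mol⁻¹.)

555 μm

Q = I·t = 31.10 × 12900 = 401200 C; n(e⁻) = 4.157 mol.
n(Co) = n(e⁻)/2 = 2.079 mol, so m = 2.079 × 58.93 = 122.5 g.
Volume = m/ρ = 122.5 / 8.9 = 13.76 cm³.
Thickness = V/A = 13.76 / 248 = 0.0555 cm = 555 μm.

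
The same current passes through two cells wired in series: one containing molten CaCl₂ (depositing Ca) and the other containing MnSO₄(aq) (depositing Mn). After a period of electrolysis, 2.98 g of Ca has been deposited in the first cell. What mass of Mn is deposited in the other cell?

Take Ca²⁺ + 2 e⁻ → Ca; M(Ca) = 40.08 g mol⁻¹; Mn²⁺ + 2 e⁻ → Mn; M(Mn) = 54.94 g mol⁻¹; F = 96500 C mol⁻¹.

n(Ca) = 2.98 / 40.08 = 0.07435 mol.
Since Ca²⁺ + 2 e⁻ → Ca, n(e⁻) passed = 2 × 0.07435 = 0.1487 mol.
Cells in series carry the same charge, so the same 0.1487 mol of electrons passes through cell 2.
Mn²⁺ + 2 e⁻ → Mn, so n(Mn) = 0.1487 / 2 = 0.07435 mol.
m(Mn) = 0.07435 × 54.94 = 4.08 g.

4.08 g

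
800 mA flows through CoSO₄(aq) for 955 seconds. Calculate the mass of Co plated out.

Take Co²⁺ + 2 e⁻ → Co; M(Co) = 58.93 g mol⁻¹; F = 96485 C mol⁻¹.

0.233 g

Q = I·t = 0.8000 A × 955.00 s = 764.0 C.
n(e⁻) = Q/F = 764.0 / 96485 = 0.007918 mol.
Co²⁺ + 2 e⁻ → Co, so n(Co) = n(e⁻)/2 = 0.003959 mol.
m = n·M = 0.003959 × 58.93 = 0.233 g.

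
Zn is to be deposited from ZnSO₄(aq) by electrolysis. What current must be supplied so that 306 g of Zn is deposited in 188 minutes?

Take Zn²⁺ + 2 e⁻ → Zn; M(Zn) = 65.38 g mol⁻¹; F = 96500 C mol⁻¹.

80.1 A

n(Zn) = 306 / 65.38 = 4.680 mol.
n(e⁻) = 2 × 4.680 = 9.361 mol.
Q = n(e⁻)·F = 9.361 × 96500 = 903300 C.
I = Q/t = 903300 / 11280 s = 80.1 A.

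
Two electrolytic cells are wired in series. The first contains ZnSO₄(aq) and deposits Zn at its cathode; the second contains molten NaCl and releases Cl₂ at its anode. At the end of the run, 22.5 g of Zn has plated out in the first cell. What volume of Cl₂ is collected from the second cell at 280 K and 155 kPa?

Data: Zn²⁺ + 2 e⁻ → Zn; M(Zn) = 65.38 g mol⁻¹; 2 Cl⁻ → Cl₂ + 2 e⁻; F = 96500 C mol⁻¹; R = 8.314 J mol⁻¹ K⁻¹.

n(Zn) = 22.5 / 65.38 = 0.3441 mol, so n(e⁻) = 2 × 0.3441 = 0.6883 mol.
The cells are in series, so the same 0.6883 mol of electrons passes through the second cell.
2 Cl⁻ → Cl₂ + 2 e⁻ — 2 mol e⁻ per mol Cl₂, so n(Cl₂) = 0.6883/2 = 0.3441 mol.
V = nRT/P = (0.3441 × 8.314 × 280) / (155 × 10³) = 0.00517 m³ = 5.17 L.

5.17 L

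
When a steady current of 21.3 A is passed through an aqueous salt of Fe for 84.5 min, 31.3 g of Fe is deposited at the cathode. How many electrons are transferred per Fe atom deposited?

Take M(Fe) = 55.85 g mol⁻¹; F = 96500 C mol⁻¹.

2

Q = I·t = 21.30 A × 5070.0 s = 108000 C, so n(e⁻) = 108000/96500 = 1.119 mol.
n(Fe) deposited = 31.3 / 55.85 = 0.5604 mol.
Electrons per atom = n(e⁻)/n(Fe) = 1.119 / 0.5604 = 2.00 ≈ 2, so the ion is Fe²⁺.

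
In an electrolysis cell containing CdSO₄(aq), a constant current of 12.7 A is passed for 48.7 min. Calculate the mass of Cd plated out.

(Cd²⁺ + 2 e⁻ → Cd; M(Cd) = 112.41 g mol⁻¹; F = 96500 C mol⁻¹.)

21.6 g

Q = I·t = 12.70 A × 2922.0 s = 37110 C.
n(e⁻) = Q/F = 37110 / 96500 = 0.3846 mol.
Cd²⁺ + 2 e⁻ → Cd, so n(Cd) = n(e⁻)/2 = 0.1923 mol.
m = n·M = 0.1923 × 112.41 = 21.6 g.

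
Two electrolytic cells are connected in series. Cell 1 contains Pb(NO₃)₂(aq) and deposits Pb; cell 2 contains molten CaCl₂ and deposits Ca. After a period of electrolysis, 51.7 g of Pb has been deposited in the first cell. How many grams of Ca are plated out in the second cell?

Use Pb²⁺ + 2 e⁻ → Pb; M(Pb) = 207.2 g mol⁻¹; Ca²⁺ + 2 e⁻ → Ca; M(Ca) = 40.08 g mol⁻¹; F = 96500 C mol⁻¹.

10.0 g

n(Pb) = 51.7 / 207.2 = 0.2495 mol.
Since Pb²⁺ + 2 e⁻ → Pb, n(e⁻) passed = 2 × 0.2495 = 0.4990 mol.
Cells in series carry the same charge, so the same 0.4990 mol of electrons passes through cell 2.
Ca²⁺ + 2 e⁻ → Ca, so n(Ca) = 0.4990 / 2 = 0.2495 mol.
m(Ca) = 0.2495 × 40.08 = 10.0 g.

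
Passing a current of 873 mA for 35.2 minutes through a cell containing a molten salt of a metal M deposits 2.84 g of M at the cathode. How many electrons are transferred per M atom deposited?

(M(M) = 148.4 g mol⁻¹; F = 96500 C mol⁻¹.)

Q = I·t = 0.8730 A × 2112.0 s = 1844 C, so n(e⁻) = 1844/96500 = 0.01911 mol.
n(M) deposited = 2.84 / 148.4 = 0.01914 mol.
Electrons per atom = n(e⁻)/n(M) = 0.01911 / 0.01914 = 0.998 ≈ 1, so the ion is M⁺.

1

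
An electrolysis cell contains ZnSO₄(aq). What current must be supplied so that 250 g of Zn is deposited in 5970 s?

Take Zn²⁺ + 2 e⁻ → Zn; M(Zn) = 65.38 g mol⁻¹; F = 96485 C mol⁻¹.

124 A

n(Zn) = 250 / 65.38 = 3.824 mol.
n(e⁻) = 2 × 3.824 = 7.648 mol.
Q = n(e⁻)·F = 7.648 × 96485 = 737900 C.
I = Q/t = 737900 / 5970.0 s = 124 A.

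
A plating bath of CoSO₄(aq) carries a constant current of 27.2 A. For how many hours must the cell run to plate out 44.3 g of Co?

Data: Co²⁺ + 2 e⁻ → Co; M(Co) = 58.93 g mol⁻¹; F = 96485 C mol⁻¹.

n(Co) = m/M = 44.3 / 58.93 = 0.7517 mol.
Each Co atom requires 2 electrons, so n(e⁻) = 2 × 0.7517 = 1.503 mol.
Q = n(e⁻)·F = 1.503 × 96485 = 145100 C.
t = Q/I = 145100 / 27.20 A = 5333 s = 1.48 h.

1.48 h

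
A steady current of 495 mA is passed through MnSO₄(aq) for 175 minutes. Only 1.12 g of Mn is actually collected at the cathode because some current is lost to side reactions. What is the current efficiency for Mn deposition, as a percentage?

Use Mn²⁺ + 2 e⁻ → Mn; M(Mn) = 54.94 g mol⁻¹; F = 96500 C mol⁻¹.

Q = I·t = 0.4950 × 10500 = 5198 C; n(e⁻) = 5198/96500 = 0.05386 mol.
Theoretical n(Mn) = n(e⁻)/2 = 0.02693 mol, i.e. m_theo = 0.02693 × 54.94 = 1.480 g.
Efficiency = m_actual / m_theo = 1.12 / 1.480 = 75.7 %.

75.7 %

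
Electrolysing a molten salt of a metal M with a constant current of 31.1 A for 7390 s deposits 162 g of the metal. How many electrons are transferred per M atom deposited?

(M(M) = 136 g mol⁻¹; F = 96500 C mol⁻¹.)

2

Q = I·t = 31.10 A × 7390.0 s = 229800 C, so n(e⁻) = 229800/96500 = 2.382 mol.
n(M) deposited = 162 / 136 = 1.191 mol.
Electrons per atom = n(e⁻)/n(M) = 2.382 / 1.191 = 2.00 ≈ 2, so the ion is M²⁺.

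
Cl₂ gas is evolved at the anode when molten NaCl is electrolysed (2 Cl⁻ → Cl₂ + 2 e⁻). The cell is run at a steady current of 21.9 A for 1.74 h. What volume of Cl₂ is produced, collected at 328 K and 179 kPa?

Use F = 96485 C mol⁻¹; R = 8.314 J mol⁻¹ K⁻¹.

10.8 L

Q = I·t = 21.90 A × 6264.0 s = 137200 C.
n(e⁻) = Q/F = 137200 / 96485 = 1.422 mol.
2 electrons are transferred per Cl₂ molecule, so n(Cl₂) = 1.422 / 2 = 0.7109 mol.
V = nRT/P = (0.7109 × 8.314 × 328) / (179 × 10³ Pa) = 0.0108 m³ = 10.8 L.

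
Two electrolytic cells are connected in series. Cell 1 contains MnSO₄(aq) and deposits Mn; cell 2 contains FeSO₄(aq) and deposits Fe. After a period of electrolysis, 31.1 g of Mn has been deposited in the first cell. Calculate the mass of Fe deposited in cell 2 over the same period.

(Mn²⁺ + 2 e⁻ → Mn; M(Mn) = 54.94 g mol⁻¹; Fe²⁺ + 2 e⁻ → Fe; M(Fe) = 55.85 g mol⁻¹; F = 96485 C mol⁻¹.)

31.6 g

n(Mn) = 31.1 / 54.94 = 0.5661 mol.
Since Mn²⁺ + 2 e⁻ → Mn, n(e⁻) passed = 2 × 0.5661 = 1.132 mol.
Cells in series carry the same charge, so the same 1.132 mol of electrons passes through cell 2.
Fe²⁺ + 2 e⁻ → Fe, so n(Fe) = 1.132 / 2 = 0.5661 mol.
m(Fe) = 0.5661 × 55.85 = 31.6 g.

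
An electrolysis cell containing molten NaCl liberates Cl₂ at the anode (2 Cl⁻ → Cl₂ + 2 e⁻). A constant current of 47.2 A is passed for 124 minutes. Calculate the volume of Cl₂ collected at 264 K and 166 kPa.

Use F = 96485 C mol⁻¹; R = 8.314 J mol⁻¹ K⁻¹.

24.1 L

Q = I·t = 47.20 A × 7440.0 s = 351200 C.
n(e⁻) = Q/F = 351200 / 96485 = 3.640 mol.
2 electrons are transferred per Cl₂ molecule, so n(Cl₂) = 3.640 / 2 = 1.820 mol.
V = nRT/P = (1.820 × 8.314 × 264) / (166 × 10³ Pa) = 0.0241 m³ = 24.1 L.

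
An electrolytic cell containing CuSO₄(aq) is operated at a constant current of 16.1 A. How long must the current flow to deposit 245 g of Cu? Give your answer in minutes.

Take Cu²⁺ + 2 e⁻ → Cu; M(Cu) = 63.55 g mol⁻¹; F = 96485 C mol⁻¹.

770 min

n(Cu) = m/M = 245 / 63.55 = 3.855 mol.
Each Cu atom requires 2 electrons, so n(e⁻) = 2 × 3.855 = 7.710 mol.
Q = n(e⁻)·F = 7.710 × 96485 = 743900 C.
t = Q/I = 743900 / 16.10 A = 46210 s = 770 min.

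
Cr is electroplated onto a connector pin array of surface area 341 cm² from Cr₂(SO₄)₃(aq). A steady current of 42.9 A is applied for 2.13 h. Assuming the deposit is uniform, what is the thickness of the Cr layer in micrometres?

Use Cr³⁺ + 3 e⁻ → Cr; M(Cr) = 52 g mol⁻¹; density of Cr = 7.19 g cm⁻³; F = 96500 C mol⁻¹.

Q = I·t = 42.90 × 7668.0 = 329000 C; n(e⁻) = 3.409 mol.
n(Cr) = n(e⁻)/3 = 1.136 mol, so m = 1.136 × 52 = 59.09 g.
Volume = m/ρ = 59.09 / 7.19 = 8.218 cm³.
Thickness = V/A = 8.218 / 341 = 0.0241 cm = 241 μm.

241 μm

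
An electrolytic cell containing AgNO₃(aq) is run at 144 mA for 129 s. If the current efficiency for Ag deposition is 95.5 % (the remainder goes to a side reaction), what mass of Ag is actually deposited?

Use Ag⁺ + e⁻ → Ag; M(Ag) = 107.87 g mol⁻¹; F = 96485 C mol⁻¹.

Q = I·t = 0.1440 × 129.00 = 18.58 C.
n(e⁻) = 18.58/96485 = 0.0001925 mol; theoretically n(Ag) = 0.0001925/1 = 0.0001925 mol, m_theo = 0.02077 g.
At 95.5 % efficiency, m_actual = 0.955 × 0.02077 = 0.0198 g.

0.0198 g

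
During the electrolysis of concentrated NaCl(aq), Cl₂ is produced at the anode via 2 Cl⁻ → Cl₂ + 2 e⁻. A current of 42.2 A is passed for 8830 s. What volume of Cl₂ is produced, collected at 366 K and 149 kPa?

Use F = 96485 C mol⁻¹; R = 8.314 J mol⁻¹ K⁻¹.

Q = I·t = 42.20 A × 8830.0 s = 372600 C.
n(e⁻) = Q/F = 372600 / 96485 = 3.862 mol.
2 electrons are transferred per Cl₂ molecule, so n(Cl₂) = 3.862 / 2 = 1.931 mol.
V = nRT/P = (1.931 × 8.314 × 366) / (149 × 10³ Pa) = 0.0394 m³ = 39.4 L.

39.4 L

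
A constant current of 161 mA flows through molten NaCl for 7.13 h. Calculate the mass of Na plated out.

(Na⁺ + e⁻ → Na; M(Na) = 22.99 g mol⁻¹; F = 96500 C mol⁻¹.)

0.985 g

Q = I·t = 0.1610 A × 25668 s = 4133 C.
n(e⁻) = Q/F = 4133 / 96500 = 0.04282 mol.
Na⁺ + e⁻ → Na, so n(Na) = n(e⁻)/1 = 0.04282 mol.
m = n·M = 0.04282 × 22.99 = 0.985 g.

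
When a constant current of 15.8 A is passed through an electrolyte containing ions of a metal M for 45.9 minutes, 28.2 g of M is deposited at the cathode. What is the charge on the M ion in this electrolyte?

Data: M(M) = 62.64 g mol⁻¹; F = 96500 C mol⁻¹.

Q = I·t = 15.80 A × 2754.0 s = 43510 C, so n(e⁻) = 43510/96500 = 0.4509 mol.
n(M) deposited = 28.2 / 62.64 = 0.4502 mol.
Electrons per atom = n(e⁻)/n(M) = 0.4509 / 0.4502 = 1.00 ≈ 1, so the ion is M⁺.

+1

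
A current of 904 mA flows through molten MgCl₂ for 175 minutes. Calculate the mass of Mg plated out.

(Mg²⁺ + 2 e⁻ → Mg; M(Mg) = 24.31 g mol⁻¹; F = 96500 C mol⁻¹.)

Q = I·t = 0.9040 A × 10500 s = 9492 C.
n(e⁻) = Q/F = 9492 / 96500 = 0.09836 mol.
Mg²⁺ + 2 e⁻ → Mg, so n(Mg) = n(e⁻)/2 = 0.04918 mol.
m = n·M = 0.04918 × 24.31 = 1.20 g.

1.20 g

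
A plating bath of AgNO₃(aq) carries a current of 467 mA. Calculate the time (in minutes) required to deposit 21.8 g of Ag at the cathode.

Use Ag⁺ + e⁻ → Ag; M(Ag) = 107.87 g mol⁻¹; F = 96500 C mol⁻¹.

n(Ag) = m/M = 21.8 / 107.87 = 0.2021 mol.
Each Ag atom requires 1 electron, so n(e⁻) = 1 × 0.2021 = 0.2021 mol.
Q = n(e⁻)·F = 0.2021 × 96500 = 19500 C.
t = Q/I = 19500 / 0.4670 A = 41760 s = 696 min.

696 min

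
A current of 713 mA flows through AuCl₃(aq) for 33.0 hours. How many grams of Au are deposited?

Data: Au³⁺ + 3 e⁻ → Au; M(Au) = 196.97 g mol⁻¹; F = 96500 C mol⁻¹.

57.6 g

Q = I·t = 0.7130 A × 118800 s = 84700 C.
n(e⁻) = Q/F = 84700 / 96500 = 0.8778 mol.
Au³⁺ + 3 e⁻ → Au, so n(Au) = n(e⁻)/3 = 0.2926 mol.
m = n·M = 0.2926 × 196.97 = 57.6 g.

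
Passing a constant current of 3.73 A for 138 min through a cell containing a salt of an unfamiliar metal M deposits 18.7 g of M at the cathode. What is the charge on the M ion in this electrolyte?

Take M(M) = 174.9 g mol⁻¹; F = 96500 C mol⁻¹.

+3

Q = I·t = 3.730 A × 8280.0 s = 30880 C, so n(e⁻) = 30880/96500 = 0.3200 mol.
n(M) deposited = 18.7 / 174.9 = 0.1069 mol.
Electrons per atom = n(e⁻)/n(M) = 0.3200 / 0.1069 = 2.99 ≈ 3, so the ion is M³⁺.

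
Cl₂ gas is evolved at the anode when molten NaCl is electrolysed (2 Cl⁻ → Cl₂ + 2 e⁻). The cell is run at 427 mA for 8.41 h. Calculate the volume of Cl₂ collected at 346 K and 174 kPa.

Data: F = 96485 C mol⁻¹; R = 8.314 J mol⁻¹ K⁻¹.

Q = I·t = 0.4270 A × 30276 s = 12930 C.
n(e⁻) = Q/F = 12930 / 96485 = 0.1340 mol.
2 electrons are transferred per Cl₂ molecule, so n(Cl₂) = 0.1340 / 2 = 0.06699 mol.
V = nRT/P = (0.06699 × 8.314 × 346) / (174 × 10³ Pa) = 0.00111 m³ = 1.11 L.

1.11 L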